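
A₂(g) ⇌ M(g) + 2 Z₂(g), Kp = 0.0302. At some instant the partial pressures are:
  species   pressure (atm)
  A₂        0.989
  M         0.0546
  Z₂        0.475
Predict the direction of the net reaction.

Qp = P(M)·P(Z₂)² / P(A₂) = (0.0546)·(0.475)² / (0.989) = 0.0125
Qp = 0.0125 < Kp = 0.0302, so the forward reaction proceeds.

forward (toward products)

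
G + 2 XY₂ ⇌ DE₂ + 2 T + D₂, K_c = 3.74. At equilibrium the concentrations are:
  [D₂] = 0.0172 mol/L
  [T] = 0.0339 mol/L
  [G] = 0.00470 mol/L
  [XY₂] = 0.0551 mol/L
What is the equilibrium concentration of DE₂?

At equilibrium, K_c = [DE₂]·[T]²·[D₂] / ([G]·[XY₂]²) = 3.74.
([DE₂])·(0.0339)²·(0.0172) / ((0.00470)·(0.0551)²) = 3.74
[DE₂] = 2.70 mol/L

[DE₂] = 2.70 mol/L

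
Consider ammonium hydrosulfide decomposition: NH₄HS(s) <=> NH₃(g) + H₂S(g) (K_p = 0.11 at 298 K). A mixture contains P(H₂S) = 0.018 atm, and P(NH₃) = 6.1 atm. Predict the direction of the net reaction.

neither direction; the system is at equilibrium

(NH₄HS is a pure solid — omitted from Q_p.)
Q_p = P(NH₃)·P(H₂S) = (6.1)·(0.018) = 0.11
Q_p = 0.11 = K_p, so the system is already at equilibrium.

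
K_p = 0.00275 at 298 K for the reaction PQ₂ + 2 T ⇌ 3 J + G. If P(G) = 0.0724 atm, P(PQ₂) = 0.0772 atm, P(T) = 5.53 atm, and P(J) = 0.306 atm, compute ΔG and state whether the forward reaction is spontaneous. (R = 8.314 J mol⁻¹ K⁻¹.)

Q_p = P(J)³·P(G) / (P(PQ₂)·P(T)²) = (0.306)³·(0.0724) / ((0.0772)·(5.53)²) = 8.79×10⁻⁴
ΔG = RT ln(Q_p/K_p) = (8.314 J mol⁻¹ K⁻¹)(298 K) × ln(8.79×10⁻⁴/0.00275)
   = (2.478 kJ/mol)(-1.141) = -2.83 kJ/mol
ΔG < 0, so the forward reaction is spontaneous (proceeds forward).

ΔG = -2.83 kJ/mol; the forward reaction is spontaneous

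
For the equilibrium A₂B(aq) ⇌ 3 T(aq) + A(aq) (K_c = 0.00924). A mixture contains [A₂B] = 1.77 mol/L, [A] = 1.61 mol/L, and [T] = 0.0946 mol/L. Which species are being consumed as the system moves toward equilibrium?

A₂B (reactants)

Q_c = [T]³·[A] / [A₂B] = (0.0946)³·(1.61) / (1.77) = 7.70×10⁻⁴
Q_c = 7.70×10⁻⁴ < K_c = 0.00924: net forward reaction.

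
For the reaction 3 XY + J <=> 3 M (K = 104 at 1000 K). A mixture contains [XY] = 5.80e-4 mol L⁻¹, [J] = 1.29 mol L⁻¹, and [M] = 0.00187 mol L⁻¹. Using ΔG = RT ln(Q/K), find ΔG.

Q = [M]³ / ([XY]³·[J]) = (0.00187)³ / ((5.80e-4)³·(1.29)) = 26.0
ΔG = RT ln(Q/K) = (8.314 J mol⁻¹ K⁻¹)(1000 K) × ln(26.0/104)
   = (8.314 kJ/mol)(-1.386) = -11.5 kJ/mol
ΔG < 0, so the forward reaction is spontaneous (proceeds forward).

ΔG = -11.5 kJ/mol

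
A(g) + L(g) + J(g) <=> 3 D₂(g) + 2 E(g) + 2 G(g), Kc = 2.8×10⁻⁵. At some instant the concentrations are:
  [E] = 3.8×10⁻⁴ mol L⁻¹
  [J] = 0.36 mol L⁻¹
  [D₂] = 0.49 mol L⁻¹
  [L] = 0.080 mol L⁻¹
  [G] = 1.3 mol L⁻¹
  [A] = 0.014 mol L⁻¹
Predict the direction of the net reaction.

Qc = [D₂]³·[E]²·[G]² / ([A]·[L]·[J]) = (0.49)³·(3.8×10⁻⁴)²·(1.3)² / ((0.014)·(0.080)·(0.36)) = 7.1×10⁻⁵
Qc = 7.1×10⁻⁵ > Kc = 2.8×10⁻⁵, so the reverse reaction proceeds.

in the reverse direction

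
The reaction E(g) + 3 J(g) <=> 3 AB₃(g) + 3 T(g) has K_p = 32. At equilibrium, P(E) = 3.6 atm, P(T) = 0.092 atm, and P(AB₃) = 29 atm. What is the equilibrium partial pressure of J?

At equilibrium, K_p = P(AB₃)³·P(T)³ / (P(E)·P(J)³) = 32.
(29)³·(0.092)³ / ((3.6)·(P(J))³) = 32
P(J)³ = 0.165 ⇒ P(J) = 0.55 atm

P(J) = 0.55 atm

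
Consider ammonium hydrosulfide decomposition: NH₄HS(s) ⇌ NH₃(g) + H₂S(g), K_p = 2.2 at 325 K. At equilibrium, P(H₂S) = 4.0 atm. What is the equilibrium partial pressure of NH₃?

(NH₄HS is a pure solid — omitted from K_p.)
At equilibrium, K_p = P(NH₃)·P(H₂S) = 2.2.
(P(NH₃))·(4.0) = 2.2
P(NH₃) = 0.550 = 0.55 atm

P(NH₃) = 0.55 atm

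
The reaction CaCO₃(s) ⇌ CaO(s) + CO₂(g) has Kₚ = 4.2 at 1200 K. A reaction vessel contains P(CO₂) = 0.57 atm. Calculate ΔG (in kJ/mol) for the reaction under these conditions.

ΔG = -19.9 kJ/mol

(CaCO₃, CaO are pure solids — omitted from Qₚ.)
Qₚ = P(CO₂) = 0.570
ΔG = RT ln(Qₚ/Kₚ) = (8.314 J mol⁻¹ K⁻¹)(1200 K) × ln(0.570/4.2)
   = (9.977 kJ/mol)(-1.997) = -19.9 kJ/mol
ΔG < 0, so the forward reaction is spontaneous (proceeds forward).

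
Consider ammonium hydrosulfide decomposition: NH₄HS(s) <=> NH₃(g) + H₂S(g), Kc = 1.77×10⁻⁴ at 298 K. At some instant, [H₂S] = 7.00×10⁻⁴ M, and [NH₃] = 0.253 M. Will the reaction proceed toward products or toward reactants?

at equilibrium

(NH₄HS is a pure solid — omitted from Qc.)
Qc = [NH₃]·[H₂S] = (0.253)·(7.00×10⁻⁴) = 1.77×10⁻⁴
Qc = 1.77×10⁻⁴ = Kc, so the system is already at equilibrium.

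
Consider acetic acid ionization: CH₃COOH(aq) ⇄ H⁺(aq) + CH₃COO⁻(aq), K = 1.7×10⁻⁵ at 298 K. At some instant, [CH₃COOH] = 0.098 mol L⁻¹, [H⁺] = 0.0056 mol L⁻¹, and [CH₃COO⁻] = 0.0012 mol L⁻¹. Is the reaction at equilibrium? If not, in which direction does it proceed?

in the reverse direction

Q = [H⁺]·[CH₃COO⁻] / [CH₃COOH] = (0.0056)·(0.0012) / (0.098) = 6.9×10⁻⁵
Q = 6.9×10⁻⁵ > K = 1.7×10⁻⁵, so the reverse reaction proceeds.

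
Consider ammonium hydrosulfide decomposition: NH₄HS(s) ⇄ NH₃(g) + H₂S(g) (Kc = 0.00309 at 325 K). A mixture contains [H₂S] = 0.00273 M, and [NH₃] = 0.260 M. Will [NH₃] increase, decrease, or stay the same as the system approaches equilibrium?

(NH₄HS is a pure solid — omitted from Qc.)
Qc = [NH₃]·[H₂S] = (0.260)·(0.00273) = 7.10×10⁻⁴
Qc = 7.10×10⁻⁴ < Kc = 0.00309: net forward reaction.
NH₃ is a product, so it increases.

increase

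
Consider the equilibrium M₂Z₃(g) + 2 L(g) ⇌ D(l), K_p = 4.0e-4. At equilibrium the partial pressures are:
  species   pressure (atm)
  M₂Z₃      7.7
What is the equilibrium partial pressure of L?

P(L) = 18 atm

(D is a pure liquid — omitted from K_p.)
At equilibrium, K_p = 1 / (P(M₂Z₃)·P(L)²) = 4.0e-4.
1 / ((7.7)·(P(L))²) = 4.0e-4
P(L)² = 325 ⇒ P(L) = 18 atm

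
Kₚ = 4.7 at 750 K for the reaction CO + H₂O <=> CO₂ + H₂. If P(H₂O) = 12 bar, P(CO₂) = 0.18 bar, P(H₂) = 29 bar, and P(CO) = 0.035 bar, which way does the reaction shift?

reverse (toward reactants)

Qₚ = P(CO₂)·P(H₂) / (P(CO)·P(H₂O)) = (0.18)·(29) / ((0.035)·(12)) = 12
Qₚ = 12 > Kₚ = 4.7, so the reverse reaction proceeds.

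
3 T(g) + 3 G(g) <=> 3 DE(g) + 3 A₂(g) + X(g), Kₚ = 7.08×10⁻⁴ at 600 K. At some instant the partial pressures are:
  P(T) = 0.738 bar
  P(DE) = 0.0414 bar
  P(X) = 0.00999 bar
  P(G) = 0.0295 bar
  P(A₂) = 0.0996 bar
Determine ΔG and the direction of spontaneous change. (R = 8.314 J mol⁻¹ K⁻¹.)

Qₚ = P(DE)³·P(A₂)³·P(X) / (P(T)³·P(G)³) = (0.0414)³·(0.0996)³·(0.00999) / ((0.738)³·(0.0295)³) = 6.79×10⁻⁵
ΔG = RT ln(Qₚ/Kₚ) = (8.314 J mol⁻¹ K⁻¹)(600 K) × ln(6.79×10⁻⁵/7.08×10⁻⁴)
   = (4.988 kJ/mol)(-2.344) = -11.7 kJ/mol
ΔG < 0, so the forward reaction is spontaneous (proceeds forward).

ΔG = -11.7 kJ/mol; the forward reaction is spontaneous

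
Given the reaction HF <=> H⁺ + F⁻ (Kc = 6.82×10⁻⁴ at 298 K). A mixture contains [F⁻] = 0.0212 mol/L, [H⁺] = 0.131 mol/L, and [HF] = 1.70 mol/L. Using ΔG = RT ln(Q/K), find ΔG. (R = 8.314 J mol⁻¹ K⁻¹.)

Qc = [H⁺]·[F⁻] / [HF] = (0.131)·(0.0212) / (1.70) = 0.00163
ΔG = RT ln(Qc/Kc) = (8.314 J mol⁻¹ K⁻¹)(298 K) × ln(0.00163/6.82×10⁻⁴)
   = (2.478 kJ/mol)(0.8713) = 2.16 kJ/mol
ΔG > 0, so the forward reaction is non-spontaneous (proceeds in reverse).

ΔG = 2.16 kJ/mol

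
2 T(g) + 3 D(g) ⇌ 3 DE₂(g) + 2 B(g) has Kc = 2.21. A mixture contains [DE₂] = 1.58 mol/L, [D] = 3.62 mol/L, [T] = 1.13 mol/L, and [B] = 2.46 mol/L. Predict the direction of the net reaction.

Qc = [DE₂]³·[B]² / ([T]²·[D]³) = (1.58)³·(2.46)² / ((1.13)²·(3.62)³) = 0.394
Qc = 0.394 < Kc = 2.21, so the forward reaction proceeds.

in the forward direction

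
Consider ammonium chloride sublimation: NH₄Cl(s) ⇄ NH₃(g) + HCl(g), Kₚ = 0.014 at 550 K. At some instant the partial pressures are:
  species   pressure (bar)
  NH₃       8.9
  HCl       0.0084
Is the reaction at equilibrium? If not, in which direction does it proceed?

(NH₄Cl is a pure solid — omitted from Qₚ.)
Qₚ = P(NH₃)·P(HCl) = (8.9)·(0.0084) = 0.075
Qₚ = 0.075 > Kₚ = 0.014, so the reverse reaction proceeds.

to the left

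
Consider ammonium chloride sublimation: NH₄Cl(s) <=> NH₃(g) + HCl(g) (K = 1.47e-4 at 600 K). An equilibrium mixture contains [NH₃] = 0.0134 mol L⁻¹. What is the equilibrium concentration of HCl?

[HCl] = 0.0110 mol L⁻¹

(NH₄Cl is a pure solid — omitted from K.)
At equilibrium, K = [NH₃]·[HCl] = 1.47e-4.
(0.0134)·([HCl]) = 1.47e-4
[HCl] = 0.0110 mol L⁻¹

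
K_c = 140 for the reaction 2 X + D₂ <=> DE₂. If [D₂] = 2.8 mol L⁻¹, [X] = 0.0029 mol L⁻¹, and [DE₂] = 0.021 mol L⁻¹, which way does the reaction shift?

in the reverse direction

Q_c = [DE₂] / ([X]²·[D₂]) = (0.021) / ((0.0029)²·(2.8)) = 890
Q_c = 890 > K_c = 140, so the reverse reaction proceeds.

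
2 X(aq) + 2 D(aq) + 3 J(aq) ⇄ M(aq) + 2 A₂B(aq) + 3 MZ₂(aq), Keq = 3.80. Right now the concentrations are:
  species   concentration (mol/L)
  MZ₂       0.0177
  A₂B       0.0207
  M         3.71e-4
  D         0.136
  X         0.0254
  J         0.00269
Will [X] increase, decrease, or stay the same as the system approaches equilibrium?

stay the same

Q = [M]·[A₂B]²·[MZ₂]³ / ([X]²·[D]²·[J]³) = (3.71e-4)·(0.0207)²·(0.0177)³ / ((0.0254)²·(0.136)²·(0.00269)³) = 3.80
Q = 3.80 = Keq; the system is at equilibrium.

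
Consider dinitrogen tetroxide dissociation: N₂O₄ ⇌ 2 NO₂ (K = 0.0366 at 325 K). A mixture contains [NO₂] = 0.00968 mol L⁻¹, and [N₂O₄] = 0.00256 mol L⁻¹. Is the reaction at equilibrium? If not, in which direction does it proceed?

Q = [NO₂]² / [N₂O₄] = (0.00968)² / (0.00256) = 0.0366
Q = 0.0366 = K, so the system is already at equilibrium.

neither direction; the system is at equilibrium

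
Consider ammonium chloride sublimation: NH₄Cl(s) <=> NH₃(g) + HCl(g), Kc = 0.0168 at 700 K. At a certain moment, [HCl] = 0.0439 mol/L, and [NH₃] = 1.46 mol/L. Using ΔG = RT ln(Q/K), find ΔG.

ΔG = 7.79 kJ/mol

(NH₄Cl is a pure solid — omitted from Qc.)
Qc = [NH₃]·[HCl] = (1.46)·(0.0439) = 0.0641
ΔG = RT ln(Qc/Kc) = (8.314 J mol⁻¹ K⁻¹)(700 K) × ln(0.0641/0.0168)
   = (5.820 kJ/mol)(1.339) = 7.79 kJ/mol
ΔG > 0, so the forward reaction is non-spontaneous (proceeds in reverse).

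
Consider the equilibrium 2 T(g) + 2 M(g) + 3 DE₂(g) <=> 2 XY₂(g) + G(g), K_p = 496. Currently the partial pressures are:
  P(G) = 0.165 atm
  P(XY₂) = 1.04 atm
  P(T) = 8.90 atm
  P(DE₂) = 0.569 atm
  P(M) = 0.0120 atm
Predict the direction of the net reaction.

Q_p = P(XY₂)²·P(G) / (P(T)²·P(M)²·P(DE₂)³) = (1.04)²·(0.165) / ((8.90)²·(0.0120)²·(0.569)³) = 84.9
Q_p = 84.9 < K_p = 496, so the forward reaction proceeds.

forward (toward products)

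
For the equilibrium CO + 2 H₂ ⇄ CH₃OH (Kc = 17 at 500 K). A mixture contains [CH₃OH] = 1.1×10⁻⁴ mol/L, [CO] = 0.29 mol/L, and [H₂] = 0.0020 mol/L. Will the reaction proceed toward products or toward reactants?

in the reverse direction

Qc = [CH₃OH] / ([CO]·[H₂]²) = (1.1×10⁻⁴) / ((0.29)·(0.0020)²) = 95
Qc = 95 > Kc = 17, so the reverse reaction proceeds.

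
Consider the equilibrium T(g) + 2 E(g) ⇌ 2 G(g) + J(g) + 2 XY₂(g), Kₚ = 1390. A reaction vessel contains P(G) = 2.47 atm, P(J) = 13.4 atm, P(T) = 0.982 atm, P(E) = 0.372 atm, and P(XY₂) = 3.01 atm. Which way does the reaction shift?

Qₚ = P(G)²·P(J)·P(XY₂)² / (P(T)·P(E)²) = (2.47)²·(13.4)·(3.01)² / ((0.982)·(0.372)²) = 5450
Qₚ = 5450 > Kₚ = 1390, so the reverse reaction proceeds.

reverse (toward reactants)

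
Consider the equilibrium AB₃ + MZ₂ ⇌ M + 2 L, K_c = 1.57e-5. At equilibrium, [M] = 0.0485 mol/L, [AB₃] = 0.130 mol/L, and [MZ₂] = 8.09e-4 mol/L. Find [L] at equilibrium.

[L] = 1.85e-4 mol/L

At equilibrium, K_c = [M]·[L]² / ([AB₃]·[MZ₂]) = 1.57e-5.
(0.0485)·([L])² / ((0.130)·(8.09e-4)) = 1.57e-5
[L]² = 3.40e-8 ⇒ [L] = 1.85e-4 mol/L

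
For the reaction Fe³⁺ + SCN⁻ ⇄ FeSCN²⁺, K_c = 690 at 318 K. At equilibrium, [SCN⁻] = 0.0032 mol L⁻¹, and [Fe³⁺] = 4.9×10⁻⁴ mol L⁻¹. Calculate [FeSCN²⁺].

At equilibrium, K_c = [FeSCN²⁺] / ([Fe³⁺]·[SCN⁻]) = 690.
([FeSCN²⁺]) / ((4.9×10⁻⁴)·(0.0032)) = 690
[FeSCN²⁺] = 0.00108 = 0.0011 mol L⁻¹

[FeSCN²⁺] = 0.0011 mol L⁻¹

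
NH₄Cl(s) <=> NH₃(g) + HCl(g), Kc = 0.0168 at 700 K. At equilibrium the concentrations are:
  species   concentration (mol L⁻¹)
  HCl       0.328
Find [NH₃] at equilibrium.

[NH₃] = 0.0512 mol L⁻¹

(NH₄Cl is a pure solid — omitted from Kc.)
At equilibrium, Kc = [NH₃]·[HCl] = 0.0168.
([NH₃])·(0.328) = 0.0168
[NH₃] = 0.0512 mol L⁻¹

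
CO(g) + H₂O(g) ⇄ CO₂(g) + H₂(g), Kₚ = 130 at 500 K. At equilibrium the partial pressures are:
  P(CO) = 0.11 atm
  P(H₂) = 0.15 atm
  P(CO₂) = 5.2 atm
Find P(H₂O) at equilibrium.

At equilibrium, Kₚ = P(CO₂)·P(H₂) / (P(CO)·P(H₂O)) = 130.
(5.2)·(0.15) / ((0.11)·(P(H₂O))) = 130
P(H₂O) = 0.0545 = 0.055 atm

P(H₂O) = 0.055 atm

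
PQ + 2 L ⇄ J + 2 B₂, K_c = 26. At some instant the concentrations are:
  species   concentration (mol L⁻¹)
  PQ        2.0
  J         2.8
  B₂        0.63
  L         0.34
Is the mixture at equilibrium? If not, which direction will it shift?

Q_c = [J]·[B₂]² / ([PQ]·[L]²) = (2.8)·(0.63)² / ((2.0)·(0.34)²) = 4.8
Q_c = 4.8 < K_c = 26: net forward reaction.

no; Q < K, reaction proceeds forward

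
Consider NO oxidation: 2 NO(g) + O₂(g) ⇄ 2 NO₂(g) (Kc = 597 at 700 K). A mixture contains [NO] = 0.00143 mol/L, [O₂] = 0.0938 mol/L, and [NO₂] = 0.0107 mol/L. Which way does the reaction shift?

Qc = [NO₂]² / ([NO]²·[O₂]) = (0.0107)² / ((0.00143)²·(0.0938)) = 597
Qc = 597 = Kc, so the system is already at equilibrium.

at equilibrium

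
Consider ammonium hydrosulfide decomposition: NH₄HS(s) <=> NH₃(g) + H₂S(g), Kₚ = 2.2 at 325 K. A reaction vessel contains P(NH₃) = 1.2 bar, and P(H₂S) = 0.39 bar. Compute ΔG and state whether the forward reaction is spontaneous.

ΔG = -4.18 kJ/mol; the forward reaction is spontaneous

(NH₄HS is a pure solid — omitted from Qₚ.)
Qₚ = P(NH₃)·P(H₂S) = (1.2)·(0.39) = 0.468
ΔG = RT ln(Qₚ/Kₚ) = (8.314 J mol⁻¹ K⁻¹)(325 K) × ln(0.468/2.2)
   = (2.702 kJ/mol)(-1.548) = -4.18 kJ/mol
ΔG < 0, so the forward reaction is spontaneous (proceeds forward).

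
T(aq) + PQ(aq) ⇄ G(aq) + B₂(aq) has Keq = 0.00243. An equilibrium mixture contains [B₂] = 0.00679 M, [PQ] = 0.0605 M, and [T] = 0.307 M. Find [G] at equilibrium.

[G] = 0.00665 M

At equilibrium, Keq = [G]·[B₂] / ([T]·[PQ]) = 0.00243.
([G])·(0.00679) / ((0.307)·(0.0605)) = 0.00243
[G] = 0.00665 M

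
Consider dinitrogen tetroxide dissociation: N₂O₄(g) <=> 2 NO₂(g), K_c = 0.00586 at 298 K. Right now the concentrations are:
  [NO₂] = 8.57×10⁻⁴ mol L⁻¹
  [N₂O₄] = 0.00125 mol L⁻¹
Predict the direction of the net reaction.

in the forward direction

Q_c = [NO₂]² / [N₂O₄] = (8.57×10⁻⁴)² / (0.00125) = 5.88×10⁻⁴
Q_c = 5.88×10⁻⁴ < K_c = 0.00586, so the forward reaction proceeds.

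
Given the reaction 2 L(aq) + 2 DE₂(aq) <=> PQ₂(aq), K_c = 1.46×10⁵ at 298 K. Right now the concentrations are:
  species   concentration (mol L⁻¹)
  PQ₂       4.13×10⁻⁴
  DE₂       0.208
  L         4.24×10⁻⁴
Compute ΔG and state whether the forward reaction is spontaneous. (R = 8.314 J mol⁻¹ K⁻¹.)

Q_c = [PQ₂] / ([L]²·[DE₂]²) = (4.13×10⁻⁴) / ((4.24×10⁻⁴)²·(0.208)²) = 53100
ΔG = RT ln(Q_c/K_c) = (8.314 J mol⁻¹ K⁻¹)(298 K) × ln(53100/1.46×10⁵)
   = (2.478 kJ/mol)(-1.011) = -2.51 kJ/mol
ΔG < 0, so the forward reaction is spontaneous (proceeds forward).

ΔG = -2.51 kJ/mol; the forward reaction is spontaneous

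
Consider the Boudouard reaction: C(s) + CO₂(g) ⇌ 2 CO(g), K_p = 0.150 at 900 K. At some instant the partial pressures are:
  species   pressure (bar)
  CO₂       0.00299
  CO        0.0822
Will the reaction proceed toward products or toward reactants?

(C is a pure solid — omitted from Q_p.)
Q_p = P(CO)² / P(CO₂) = (0.0822)² / (0.00299) = 2.26
Q_p = 2.26 > K_p = 0.150, so the reverse reaction proceeds.

in the reverse direction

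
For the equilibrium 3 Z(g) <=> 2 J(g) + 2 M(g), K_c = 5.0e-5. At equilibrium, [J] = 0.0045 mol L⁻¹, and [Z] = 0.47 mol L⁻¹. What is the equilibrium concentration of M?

[M] = 0.51 mol L⁻¹

At equilibrium, K_c = [J]²·[M]² / [Z]³ = 5.0e-5.
(0.0045)²·([M])² / (0.47)³ = 5.0e-5
[M]² = 0.256 ⇒ [M] = 0.51 mol L⁻¹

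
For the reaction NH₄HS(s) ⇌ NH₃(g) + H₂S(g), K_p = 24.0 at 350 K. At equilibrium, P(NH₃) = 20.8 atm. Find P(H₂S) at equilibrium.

P(H₂S) = 1.15 atm

(NH₄HS is a pure solid — omitted from K_p.)
At equilibrium, K_p = P(NH₃)·P(H₂S) = 24.0.
(20.8)·(P(H₂S)) = 24.0
P(H₂S) = 1.15 atm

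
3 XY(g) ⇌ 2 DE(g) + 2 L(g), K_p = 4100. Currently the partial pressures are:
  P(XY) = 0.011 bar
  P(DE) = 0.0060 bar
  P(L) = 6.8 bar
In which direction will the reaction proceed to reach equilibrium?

Q_p = P(DE)²·P(L)² / P(XY)³ = (0.0060)²·(6.8)² / (0.011)³ = 1300
Q_p = 1300 < K_p = 4100, so the forward reaction proceeds.

forward (toward products)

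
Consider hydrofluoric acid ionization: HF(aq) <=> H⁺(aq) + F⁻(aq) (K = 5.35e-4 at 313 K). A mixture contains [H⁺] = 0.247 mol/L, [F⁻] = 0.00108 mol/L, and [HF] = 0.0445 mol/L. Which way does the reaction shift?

to the left

Q = [H⁺]·[F⁻] / [HF] = (0.247)·(0.00108) / (0.0445) = 0.00599
Q = 0.00599 > K = 5.35e-4, so the reverse reaction proceeds.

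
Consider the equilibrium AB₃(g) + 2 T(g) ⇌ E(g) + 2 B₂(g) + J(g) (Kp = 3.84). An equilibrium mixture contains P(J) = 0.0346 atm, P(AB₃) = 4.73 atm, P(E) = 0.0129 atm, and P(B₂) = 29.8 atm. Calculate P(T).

P(T) = 0.148 atm

At equilibrium, Kp = P(E)·P(B₂)²·P(J) / (P(AB₃)·P(T)²) = 3.84.
(0.0129)·(29.8)²·(0.0346) / ((4.73)·(P(T))²) = 3.84
P(T)² = 0.0218 ⇒ P(T) = 0.148 atm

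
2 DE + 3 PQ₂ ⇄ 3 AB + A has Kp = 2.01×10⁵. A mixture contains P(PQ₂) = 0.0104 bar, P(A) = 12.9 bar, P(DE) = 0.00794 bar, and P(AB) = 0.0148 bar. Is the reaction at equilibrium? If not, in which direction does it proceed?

in the reverse direction

Qp = P(AB)³·P(A) / (P(DE)²·P(PQ₂)³) = (0.0148)³·(12.9) / ((0.00794)²·(0.0104)³) = 5.90×10⁵
Qp = 5.90×10⁵ > Kp = 2.01×10⁵, so the reverse reaction proceeds.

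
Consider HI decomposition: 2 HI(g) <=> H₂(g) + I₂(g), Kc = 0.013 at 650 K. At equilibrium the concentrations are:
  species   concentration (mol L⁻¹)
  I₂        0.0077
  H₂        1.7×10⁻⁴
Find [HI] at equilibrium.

[HI] = 0.010 mol L⁻¹

At equilibrium, Kc = [H₂]·[I₂] / [HI]² = 0.013.
(1.7×10⁻⁴)·(0.0077) / ([HI])² = 0.013
[HI]² = 1.01×10⁻⁴ ⇒ [HI] = 0.010 mol L⁻¹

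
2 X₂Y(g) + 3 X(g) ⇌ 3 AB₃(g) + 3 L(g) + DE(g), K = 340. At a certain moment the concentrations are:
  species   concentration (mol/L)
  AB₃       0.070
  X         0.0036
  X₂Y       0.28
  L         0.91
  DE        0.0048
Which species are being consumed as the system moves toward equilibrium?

none (at equilibrium)

Q = [AB₃]³·[L]³·[DE] / ([X₂Y]²·[X]³) = (0.070)³·(0.91)³·(0.0048) / ((0.28)²·(0.0036)³) = 340
Q = 340 = K; the system is at equilibrium.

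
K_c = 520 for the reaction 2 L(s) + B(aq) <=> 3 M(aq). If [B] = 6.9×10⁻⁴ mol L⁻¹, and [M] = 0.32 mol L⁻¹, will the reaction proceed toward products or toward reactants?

forward (toward products)

(L is a pure solid — omitted from Q_c.)
Q_c = [M]³ / [B] = (0.32)³ / (6.9×10⁻⁴) = 47
Q_c = 47 < K_c = 520, so the forward reaction proceeds.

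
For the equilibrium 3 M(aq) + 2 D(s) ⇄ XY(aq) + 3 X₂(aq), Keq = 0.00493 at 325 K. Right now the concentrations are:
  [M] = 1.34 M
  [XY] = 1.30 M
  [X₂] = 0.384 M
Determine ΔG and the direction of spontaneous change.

ΔG = 4.93 kJ/mol; the forward reaction is non-spontaneous

(D is a pure solid — omitted from Q.)
Q = [XY]·[X₂]³ / [M]³ = (1.30)·(0.384)³ / (1.34)³ = 0.0306
ΔG = RT ln(Q/Keq) = (8.314 J mol⁻¹ K⁻¹)(325 K) × ln(0.0306/0.00493)
   = (2.702 kJ/mol)(1.826) = 4.93 kJ/mol
ΔG > 0, so the forward reaction is non-spontaneous (proceeds in reverse).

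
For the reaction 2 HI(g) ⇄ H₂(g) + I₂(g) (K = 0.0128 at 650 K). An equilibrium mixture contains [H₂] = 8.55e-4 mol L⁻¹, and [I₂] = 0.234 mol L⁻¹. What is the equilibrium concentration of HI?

[HI] = 0.125 mol L⁻¹

At equilibrium, K = [H₂]·[I₂] / [HI]² = 0.0128.
(8.55e-4)·(0.234) / ([HI])² = 0.0128
[HI]² = 0.0156 ⇒ [HI] = 0.125 mol L⁻¹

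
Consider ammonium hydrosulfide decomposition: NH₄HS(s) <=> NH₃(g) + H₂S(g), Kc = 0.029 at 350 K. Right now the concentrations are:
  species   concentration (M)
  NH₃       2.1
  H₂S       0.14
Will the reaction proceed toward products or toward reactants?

toward reactants

(NH₄HS is a pure solid — omitted from Qc.)
Qc = [NH₃]·[H₂S] = (2.1)·(0.14) = 0.29
Qc = 0.29 > Kc = 0.029, so the reverse reaction proceeds.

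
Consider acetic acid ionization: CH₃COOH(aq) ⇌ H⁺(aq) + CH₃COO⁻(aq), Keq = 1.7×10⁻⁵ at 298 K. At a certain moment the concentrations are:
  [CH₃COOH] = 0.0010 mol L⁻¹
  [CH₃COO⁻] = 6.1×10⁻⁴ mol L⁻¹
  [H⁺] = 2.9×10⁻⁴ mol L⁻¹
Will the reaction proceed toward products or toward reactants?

Q = [H⁺]·[CH₃COO⁻] / [CH₃COOH] = (2.9×10⁻⁴)·(6.1×10⁻⁴) / (0.0010) = 1.8×10⁻⁴
Q = 1.8×10⁻⁴ > Keq = 1.7×10⁻⁵, so the reverse reaction proceeds.

reverse (toward reactants)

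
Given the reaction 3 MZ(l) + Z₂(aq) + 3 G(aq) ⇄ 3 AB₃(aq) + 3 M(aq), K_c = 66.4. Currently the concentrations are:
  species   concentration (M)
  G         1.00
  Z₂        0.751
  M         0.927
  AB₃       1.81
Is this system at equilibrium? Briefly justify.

no; Q < K, reaction proceeds forward

(MZ is a pure liquid — omitted from Q_c.)
Q_c = [AB₃]³·[M]³ / ([Z₂]·[G]³) = (1.81)³·(0.927)³ / ((0.751)·(1.00)³) = 6.29
Q_c = 6.29 < K_c = 66.4: net forward reaction.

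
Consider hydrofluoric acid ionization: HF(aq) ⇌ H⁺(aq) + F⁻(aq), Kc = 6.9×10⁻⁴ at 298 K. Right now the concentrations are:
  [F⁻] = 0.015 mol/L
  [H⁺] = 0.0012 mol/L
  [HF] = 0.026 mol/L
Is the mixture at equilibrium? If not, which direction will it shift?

Qc = [H⁺]·[F⁻] / [HF] = (0.0012)·(0.015) / (0.026) = 6.9×10⁻⁴
Qc = 6.9×10⁻⁴ = Kc; the system is at equilibrium.

yes, at equilibrium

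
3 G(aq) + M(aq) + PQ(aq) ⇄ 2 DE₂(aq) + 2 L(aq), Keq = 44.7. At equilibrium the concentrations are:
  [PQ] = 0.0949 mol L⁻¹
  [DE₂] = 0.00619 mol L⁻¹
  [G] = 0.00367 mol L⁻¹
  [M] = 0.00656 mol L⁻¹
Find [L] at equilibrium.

[L] = 0.00599 mol L⁻¹

At equilibrium, Keq = [DE₂]²·[L]² / ([G]³·[M]·[PQ]) = 44.7.
(0.00619)²·([L])² / ((0.00367)³·(0.00656)·(0.0949)) = 44.7
[L]² = 3.59e-5 ⇒ [L] = 0.00599 mol L⁻¹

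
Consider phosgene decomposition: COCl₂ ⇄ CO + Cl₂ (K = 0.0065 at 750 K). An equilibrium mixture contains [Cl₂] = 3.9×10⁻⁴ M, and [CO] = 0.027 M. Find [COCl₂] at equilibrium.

At equilibrium, K = [CO]·[Cl₂] / [COCl₂] = 0.0065.
(0.027)·(3.9×10⁻⁴) / ([COCl₂]) = 0.0065
[COCl₂] = 0.00162 = 0.0016 M

[COCl₂] = 0.0016 M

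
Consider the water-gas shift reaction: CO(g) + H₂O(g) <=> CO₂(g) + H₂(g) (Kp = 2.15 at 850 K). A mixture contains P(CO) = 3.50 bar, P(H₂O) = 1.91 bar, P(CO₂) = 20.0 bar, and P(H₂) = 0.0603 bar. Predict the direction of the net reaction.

Qp = P(CO₂)·P(H₂) / (P(CO)·P(H₂O)) = (20.0)·(0.0603) / ((3.50)·(1.91)) = 0.180
Qp = 0.180 < Kp = 2.15, so the forward reaction proceeds.

forward (toward products)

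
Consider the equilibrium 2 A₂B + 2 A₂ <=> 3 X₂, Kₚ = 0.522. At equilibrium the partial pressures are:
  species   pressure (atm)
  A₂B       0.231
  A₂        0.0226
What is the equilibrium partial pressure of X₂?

P(X₂) = 0.0242 atm

At equilibrium, Kₚ = P(X₂)³ / (P(A₂B)²·P(A₂)²) = 0.522.
(P(X₂))³ / ((0.231)²·(0.0226)²) = 0.522
P(X₂)³ = 1.42×10⁻⁵ ⇒ P(X₂) = 0.0242 atm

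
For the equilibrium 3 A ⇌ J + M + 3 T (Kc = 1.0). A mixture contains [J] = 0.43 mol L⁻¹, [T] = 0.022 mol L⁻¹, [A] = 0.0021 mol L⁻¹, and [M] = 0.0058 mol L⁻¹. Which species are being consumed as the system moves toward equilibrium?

Qc = [J]·[M]·[T]³ / [A]³ = (0.43)·(0.0058)·(0.022)³ / (0.0021)³ = 2.9
Qc = 2.9 > Kc = 1.0: net reverse reaction.

J, M, T (products)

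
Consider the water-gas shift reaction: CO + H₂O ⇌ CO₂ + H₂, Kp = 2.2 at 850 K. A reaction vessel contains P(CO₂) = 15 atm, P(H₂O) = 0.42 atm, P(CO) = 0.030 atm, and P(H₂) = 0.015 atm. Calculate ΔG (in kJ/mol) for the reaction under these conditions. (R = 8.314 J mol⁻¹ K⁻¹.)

ΔG = 14.8 kJ/mol

Qp = P(CO₂)·P(H₂) / (P(CO)·P(H₂O)) = (15)·(0.015) / ((0.030)·(0.42)) = 17.9
ΔG = RT ln(Qp/Kp) = (8.314 J mol⁻¹ K⁻¹)(850 K) × ln(17.9/2.2)
   = (7.067 kJ/mol)(2.096) = 14.8 kJ/mol
ΔG > 0, so the forward reaction is non-spontaneous (proceeds in reverse).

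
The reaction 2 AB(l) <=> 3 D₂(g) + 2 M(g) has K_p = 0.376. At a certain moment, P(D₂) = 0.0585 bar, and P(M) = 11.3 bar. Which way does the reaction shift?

to the right

(AB is a pure liquid — omitted from Q_p.)
Q_p = P(D₂)³·P(M)² = (0.0585)³·(11.3)² = 0.0256
Q_p = 0.0256 < K_p = 0.376, so the forward reaction proceeds.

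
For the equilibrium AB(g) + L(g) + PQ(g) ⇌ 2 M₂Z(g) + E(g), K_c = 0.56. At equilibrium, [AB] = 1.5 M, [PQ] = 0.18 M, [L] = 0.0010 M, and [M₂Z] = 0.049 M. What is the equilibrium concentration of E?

At equilibrium, K_c = [M₂Z]²·[E] / ([AB]·[L]·[PQ]) = 0.56.
(0.049)²·([E]) / ((1.5)·(0.0010)·(0.18)) = 0.56
[E] = 0.0630 = 0.063 M

[E] = 0.063 M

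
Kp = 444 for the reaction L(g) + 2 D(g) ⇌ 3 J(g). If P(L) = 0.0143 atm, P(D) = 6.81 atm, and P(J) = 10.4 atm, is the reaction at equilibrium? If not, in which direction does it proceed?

in the reverse direction

Qp = P(J)³ / (P(L)·P(D)²) = (10.4)³ / ((0.0143)·(6.81)²) = 1700
Qp = 1700 > Kp = 444, so the reverse reaction proceeds.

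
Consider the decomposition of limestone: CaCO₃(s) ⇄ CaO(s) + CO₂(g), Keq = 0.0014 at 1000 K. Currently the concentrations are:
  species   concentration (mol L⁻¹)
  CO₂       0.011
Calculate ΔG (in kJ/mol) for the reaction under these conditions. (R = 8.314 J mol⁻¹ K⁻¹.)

(CaCO₃, CaO are pure solids — omitted from Q.)
Q = [CO₂] = 0.0110
ΔG = RT ln(Q/Keq) = (8.314 J mol⁻¹ K⁻¹)(1000 K) × ln(0.0110/0.0014)
   = (8.314 kJ/mol)(2.061) = 17.1 kJ/mol
ΔG > 0, so the forward reaction is non-spontaneous (proceeds in reverse).

ΔG = 17.1 kJ/mol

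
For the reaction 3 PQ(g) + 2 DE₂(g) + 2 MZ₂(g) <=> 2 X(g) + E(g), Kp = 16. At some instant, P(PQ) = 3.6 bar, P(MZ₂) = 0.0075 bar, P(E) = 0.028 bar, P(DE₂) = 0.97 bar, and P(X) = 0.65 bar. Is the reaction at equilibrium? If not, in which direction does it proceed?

Qp = P(X)²·P(E) / (P(PQ)³·P(DE₂)²·P(MZ₂)²) = (0.65)²·(0.028) / ((3.6)³·(0.97)²·(0.0075)²) = 4.8
Qp = 4.8 < Kp = 16, so the forward reaction proceeds.

to the right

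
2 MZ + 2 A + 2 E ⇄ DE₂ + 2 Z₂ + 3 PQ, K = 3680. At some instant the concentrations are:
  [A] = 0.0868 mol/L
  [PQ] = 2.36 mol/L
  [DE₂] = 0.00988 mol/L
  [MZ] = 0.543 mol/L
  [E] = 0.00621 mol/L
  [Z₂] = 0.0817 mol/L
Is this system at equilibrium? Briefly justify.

no; Q > K, reaction proceeds in reverse

Q = [DE₂]·[Z₂]²·[PQ]³ / ([MZ]²·[A]²·[E]²) = (0.00988)·(0.0817)²·(2.36)³ / ((0.543)²·(0.0868)²·(0.00621)²) = 10100
Q = 10100 > K = 3680: net reverse reaction.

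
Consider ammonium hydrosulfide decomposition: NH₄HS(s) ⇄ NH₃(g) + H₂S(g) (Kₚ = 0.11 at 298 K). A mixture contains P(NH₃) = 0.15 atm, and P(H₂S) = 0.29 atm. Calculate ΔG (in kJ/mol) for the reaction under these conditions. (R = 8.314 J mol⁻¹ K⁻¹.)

(NH₄HS is a pure solid — omitted from Qₚ.)
Qₚ = P(NH₃)·P(H₂S) = (0.15)·(0.29) = 0.0435
ΔG = RT ln(Qₚ/Kₚ) = (8.314 J mol⁻¹ K⁻¹)(298 K) × ln(0.0435/0.11)
   = (2.478 kJ/mol)(-0.9277) = -2.30 kJ/mol
ΔG < 0, so the forward reaction is spontaneous (proceeds forward).

ΔG = -2.30 kJ/mol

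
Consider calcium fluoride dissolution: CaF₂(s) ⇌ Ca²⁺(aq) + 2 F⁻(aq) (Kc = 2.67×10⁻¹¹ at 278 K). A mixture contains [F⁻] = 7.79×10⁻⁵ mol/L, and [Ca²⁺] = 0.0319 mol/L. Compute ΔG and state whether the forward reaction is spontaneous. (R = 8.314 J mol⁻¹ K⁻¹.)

(CaF₂ is a pure solid — omitted from Qc.)
Qc = [Ca²⁺]·[F⁻]² = (0.0319)·(7.79×10⁻⁵)² = 1.94×10⁻¹⁰
ΔG = RT ln(Qc/Kc) = (8.314 J mol⁻¹ K⁻¹)(278 K) × ln(1.94×10⁻¹⁰/2.67×10⁻¹¹)
   = (2.311 kJ/mol)(1.983) = 4.58 kJ/mol
ΔG > 0, so the forward reaction is non-spontaneous (proceeds in reverse).

ΔG = 4.58 kJ/mol; the forward reaction is non-spontaneous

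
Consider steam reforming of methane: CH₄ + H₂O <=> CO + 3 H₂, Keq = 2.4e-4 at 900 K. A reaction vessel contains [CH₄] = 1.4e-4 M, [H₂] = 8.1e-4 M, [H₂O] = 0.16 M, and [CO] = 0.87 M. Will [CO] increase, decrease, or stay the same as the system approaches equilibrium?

increase

Q = [CO]·[H₂]³ / ([CH₄]·[H₂O]) = (0.87)·(8.1e-4)³ / ((1.4e-4)·(0.16)) = 2.1e-5
Q = 2.1e-5 < Keq = 2.4e-4: net forward reaction.
CO is a product, so it increases.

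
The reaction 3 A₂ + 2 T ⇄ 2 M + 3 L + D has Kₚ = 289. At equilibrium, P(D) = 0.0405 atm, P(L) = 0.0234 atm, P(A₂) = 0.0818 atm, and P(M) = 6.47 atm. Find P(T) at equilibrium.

At equilibrium, Kₚ = P(M)²·P(L)³·P(D) / (P(A₂)³·P(T)²) = 289.
(6.47)²·(0.0234)³·(0.0405) / ((0.0818)³·(P(T))²) = 289
P(T)² = 1.37×10⁻⁴ ⇒ P(T) = 0.0117 atm

P(T) = 0.0117 atm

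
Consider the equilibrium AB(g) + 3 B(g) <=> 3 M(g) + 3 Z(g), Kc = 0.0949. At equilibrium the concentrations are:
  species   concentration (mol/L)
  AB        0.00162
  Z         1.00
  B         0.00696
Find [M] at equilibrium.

[M] = 3.73e-4 mol/L

At equilibrium, Kc = [M]³·[Z]³ / ([AB]·[B]³) = 0.0949.
([M])³·(1.00)³ / ((0.00162)·(0.00696)³) = 0.0949
[M]³ = 5.18e-11 ⇒ [M] = 3.73e-4 mol/L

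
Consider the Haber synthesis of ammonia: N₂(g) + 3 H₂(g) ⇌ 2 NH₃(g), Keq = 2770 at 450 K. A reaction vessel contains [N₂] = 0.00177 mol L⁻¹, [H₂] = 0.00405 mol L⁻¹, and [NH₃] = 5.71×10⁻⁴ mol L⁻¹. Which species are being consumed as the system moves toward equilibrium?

none (at equilibrium)

Q = [NH₃]² / ([N₂]·[H₂]³) = (5.71×10⁻⁴)² / ((0.00177)·(0.00405)³) = 2770
Q = 2770 = Keq; the system is at equilibrium.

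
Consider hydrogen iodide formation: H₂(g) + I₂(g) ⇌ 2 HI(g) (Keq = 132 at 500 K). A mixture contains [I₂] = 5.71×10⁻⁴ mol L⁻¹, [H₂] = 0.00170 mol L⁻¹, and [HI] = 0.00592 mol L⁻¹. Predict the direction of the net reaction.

forward (toward products)

Q = [HI]² / ([H₂]·[I₂]) = (0.00592)² / ((0.00170)·(5.71×10⁻⁴)) = 36.1
Q = 36.1 < Keq = 132, so the forward reaction proceeds.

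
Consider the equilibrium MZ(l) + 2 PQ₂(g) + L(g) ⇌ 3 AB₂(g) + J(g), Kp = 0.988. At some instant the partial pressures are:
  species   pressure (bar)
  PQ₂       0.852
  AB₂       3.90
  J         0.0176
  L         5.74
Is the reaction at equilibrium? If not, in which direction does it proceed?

(MZ is a pure liquid — omitted from Qp.)
Qp = P(AB₂)³·P(J) / (P(PQ₂)²·P(L)) = (3.90)³·(0.0176) / ((0.852)²·(5.74)) = 0.251
Qp = 0.251 < Kp = 0.988, so the forward reaction proceeds.

toward products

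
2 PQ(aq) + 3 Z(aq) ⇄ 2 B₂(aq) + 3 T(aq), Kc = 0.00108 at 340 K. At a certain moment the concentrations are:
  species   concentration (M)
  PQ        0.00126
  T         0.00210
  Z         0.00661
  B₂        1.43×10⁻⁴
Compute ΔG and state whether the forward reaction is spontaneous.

ΔG = -2.72 kJ/mol; the forward reaction is spontaneous

Qc = [B₂]²·[T]³ / ([PQ]²·[Z]³) = (1.43×10⁻⁴)²·(0.00210)³ / ((0.00126)²·(0.00661)³) = 4.13×10⁻⁴
ΔG = RT ln(Qc/Kc) = (8.314 J mol⁻¹ K⁻¹)(340 K) × ln(4.13×10⁻⁴/0.00108)
   = (2.827 kJ/mol)(-0.9613) = -2.72 kJ/mol
ΔG < 0, so the forward reaction is spontaneous (proceeds forward).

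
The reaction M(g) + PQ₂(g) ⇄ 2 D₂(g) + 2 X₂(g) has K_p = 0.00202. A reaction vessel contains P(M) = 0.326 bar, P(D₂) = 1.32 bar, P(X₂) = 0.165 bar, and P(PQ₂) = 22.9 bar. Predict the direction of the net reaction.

to the left

Q_p = P(D₂)²·P(X₂)² / (P(M)·P(PQ₂)) = (1.32)²·(0.165)² / ((0.326)·(22.9)) = 0.00635
Q_p = 0.00635 > K_p = 0.00202, so the reverse reaction proceeds.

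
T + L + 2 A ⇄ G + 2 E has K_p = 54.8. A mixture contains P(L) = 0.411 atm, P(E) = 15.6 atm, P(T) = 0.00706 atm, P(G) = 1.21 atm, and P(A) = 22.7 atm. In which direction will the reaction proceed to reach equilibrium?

Q_p = P(G)·P(E)² / (P(T)·P(L)·P(A)²) = (1.21)·(15.6)² / ((0.00706)·(0.411)·(22.7)²) = 197
Q_p = 197 > K_p = 54.8, so the reverse reaction proceeds.

reverse (toward reactants)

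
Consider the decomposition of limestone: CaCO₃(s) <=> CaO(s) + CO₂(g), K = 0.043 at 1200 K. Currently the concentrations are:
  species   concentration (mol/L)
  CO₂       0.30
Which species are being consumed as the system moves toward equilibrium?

(CaCO₃, CaO are pure solids — omitted from Q.)
Q = [CO₂] = 0.30
Q = 0.30 > K = 0.043: net reverse reaction.

CaO, CO₂ (products)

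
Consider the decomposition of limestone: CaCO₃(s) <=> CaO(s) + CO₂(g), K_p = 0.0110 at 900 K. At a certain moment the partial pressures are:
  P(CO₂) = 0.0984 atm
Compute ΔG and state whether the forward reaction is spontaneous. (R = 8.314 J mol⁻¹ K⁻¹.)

(CaCO₃, CaO are pure solids — omitted from Q_p.)
Q_p = P(CO₂) = 0.0984
ΔG = RT ln(Q_p/K_p) = (8.314 J mol⁻¹ K⁻¹)(900 K) × ln(0.0984/0.0110)
   = (7.483 kJ/mol)(2.191) = 16.4 kJ/mol
ΔG > 0, so the forward reaction is non-spontaneous (proceeds in reverse).

ΔG = 16.4 kJ/mol; the forward reaction is non-spontaneous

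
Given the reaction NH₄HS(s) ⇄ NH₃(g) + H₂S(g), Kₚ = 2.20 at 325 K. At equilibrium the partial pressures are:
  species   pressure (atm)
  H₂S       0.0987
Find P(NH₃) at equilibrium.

(NH₄HS is a pure solid — omitted from Kₚ.)
At equilibrium, Kₚ = P(NH₃)·P(H₂S) = 2.20.
(P(NH₃))·(0.0987) = 2.20
P(NH₃) = 22.3 atm

P(NH₃) = 22.3 atm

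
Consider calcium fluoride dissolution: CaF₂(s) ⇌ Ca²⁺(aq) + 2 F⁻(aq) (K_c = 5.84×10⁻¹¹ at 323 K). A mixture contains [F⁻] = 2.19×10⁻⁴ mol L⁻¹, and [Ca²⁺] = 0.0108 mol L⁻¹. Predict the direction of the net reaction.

(CaF₂ is a pure solid — omitted from Q_c.)
Q_c = [Ca²⁺]·[F⁻]² = (0.0108)·(2.19×10⁻⁴)² = 5.18×10⁻¹⁰
Q_c = 5.18×10⁻¹⁰ > K_c = 5.84×10⁻¹¹, so the reverse reaction proceeds.

reverse (toward reactants)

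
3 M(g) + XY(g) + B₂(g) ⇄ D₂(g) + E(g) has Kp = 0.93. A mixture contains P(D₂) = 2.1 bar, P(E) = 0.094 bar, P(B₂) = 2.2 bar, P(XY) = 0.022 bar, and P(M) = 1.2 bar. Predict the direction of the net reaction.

in the reverse direction

Qp = P(D₂)·P(E) / (P(M)³·P(XY)·P(B₂)) = (2.1)·(0.094) / ((1.2)³·(0.022)·(2.2)) = 2.4
Qp = 2.4 > Kp = 0.93, so the reverse reaction proceeds.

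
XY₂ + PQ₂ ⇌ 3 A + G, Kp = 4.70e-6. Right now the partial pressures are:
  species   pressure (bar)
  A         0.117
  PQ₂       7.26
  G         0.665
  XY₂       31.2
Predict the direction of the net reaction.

Qp = P(A)³·P(G) / (P(XY₂)·P(PQ₂)) = (0.117)³·(0.665) / ((31.2)·(7.26)) = 4.70e-6
Qp = 4.70e-6 = Kp, so the system is already at equilibrium.

no net change (already at equilibrium)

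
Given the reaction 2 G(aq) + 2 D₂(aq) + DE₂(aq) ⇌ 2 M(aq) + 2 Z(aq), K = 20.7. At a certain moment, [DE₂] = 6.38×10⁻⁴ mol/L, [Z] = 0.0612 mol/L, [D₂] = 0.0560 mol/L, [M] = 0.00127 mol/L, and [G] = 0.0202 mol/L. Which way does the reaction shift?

in the forward direction

Q = [M]²·[Z]² / ([G]²·[D₂]²·[DE₂]) = (0.00127)²·(0.0612)² / ((0.0202)²·(0.0560)²·(6.38×10⁻⁴)) = 7.40
Q = 7.40 < K = 20.7, so the forward reaction proceeds.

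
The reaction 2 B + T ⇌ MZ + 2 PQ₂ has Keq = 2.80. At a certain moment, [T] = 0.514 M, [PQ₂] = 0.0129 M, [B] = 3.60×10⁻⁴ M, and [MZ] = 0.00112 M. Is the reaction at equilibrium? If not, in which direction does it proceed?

Q = [MZ]·[PQ₂]² / ([B]²·[T]) = (0.00112)·(0.0129)² / ((3.60×10⁻⁴)²·(0.514)) = 2.80
Q = 2.80 = Keq, so the system is already at equilibrium.

at equilibrium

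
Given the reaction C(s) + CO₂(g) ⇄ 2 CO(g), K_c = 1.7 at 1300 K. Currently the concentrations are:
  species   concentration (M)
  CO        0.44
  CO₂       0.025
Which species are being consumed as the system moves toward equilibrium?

CO (products)

(C is a pure solid — omitted from Q_c.)
Q_c = [CO]² / [CO₂] = (0.44)² / (0.025) = 7.7
Q_c = 7.7 > K_c = 1.7: net reverse reaction.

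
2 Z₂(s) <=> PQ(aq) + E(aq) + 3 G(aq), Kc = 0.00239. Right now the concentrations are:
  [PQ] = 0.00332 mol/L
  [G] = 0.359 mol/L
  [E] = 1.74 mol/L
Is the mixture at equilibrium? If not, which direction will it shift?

(Z₂ is a pure solid — omitted from Qc.)
Qc = [PQ]·[E]·[G]³ = (0.00332)·(1.74)·(0.359)³ = 2.67×10⁻⁴
Qc = 2.67×10⁻⁴ < Kc = 0.00239: net forward reaction.

no; Q < K, reaction proceeds forward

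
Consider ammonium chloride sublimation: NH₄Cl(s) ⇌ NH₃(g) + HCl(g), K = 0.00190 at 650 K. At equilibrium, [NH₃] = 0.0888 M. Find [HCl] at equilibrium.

[HCl] = 0.0214 M

(NH₄Cl is a pure solid — omitted from K.)
At equilibrium, K = [NH₃]·[HCl] = 0.00190.
(0.0888)·([HCl]) = 0.00190
[HCl] = 0.0214 M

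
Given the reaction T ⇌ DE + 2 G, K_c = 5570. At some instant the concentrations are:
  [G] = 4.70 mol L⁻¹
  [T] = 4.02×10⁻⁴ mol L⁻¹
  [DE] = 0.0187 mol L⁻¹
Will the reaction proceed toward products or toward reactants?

forward (toward products)

Q_c = [DE]·[G]² / [T] = (0.0187)·(4.70)² / (4.02×10⁻⁴) = 1030
Q_c = 1030 < K_c = 5570, so the forward reaction proceeds.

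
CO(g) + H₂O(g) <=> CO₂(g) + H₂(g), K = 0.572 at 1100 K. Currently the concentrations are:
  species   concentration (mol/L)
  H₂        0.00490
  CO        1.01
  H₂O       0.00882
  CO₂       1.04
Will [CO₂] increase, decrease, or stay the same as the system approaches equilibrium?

stay the same

Q = [CO₂]·[H₂] / ([CO]·[H₂O]) = (1.04)·(0.00490) / ((1.01)·(0.00882)) = 0.572
Q = 0.572 = K; the system is at equilibrium.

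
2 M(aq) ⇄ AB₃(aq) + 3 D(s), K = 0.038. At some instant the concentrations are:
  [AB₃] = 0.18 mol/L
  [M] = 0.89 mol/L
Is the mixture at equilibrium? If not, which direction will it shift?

no; Q > K, reaction proceeds in reverse

(D is a pure solid — omitted from Q.)
Q = [AB₃] / [M]² = (0.18) / (0.89)² = 0.23
Q = 0.23 > K = 0.038: net reverse reaction.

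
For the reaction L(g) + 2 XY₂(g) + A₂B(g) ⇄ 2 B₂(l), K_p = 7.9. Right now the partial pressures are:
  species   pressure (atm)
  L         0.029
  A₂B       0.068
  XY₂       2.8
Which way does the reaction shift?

(B₂ is a pure liquid — omitted from Q_p.)
Q_p = 1 / (P(L)·P(XY₂)²·P(A₂B)) = 1 / ((0.029)·(2.8)²·(0.068)) = 65
Q_p = 65 > K_p = 7.9, so the reverse reaction proceeds.

in the reverse direction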